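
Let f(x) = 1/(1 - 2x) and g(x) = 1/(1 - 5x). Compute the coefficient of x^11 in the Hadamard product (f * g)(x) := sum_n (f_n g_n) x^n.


f has coefficients f_k = 2^k and g has coefficients g_k = 5^k, so the Hadamard product has coefficient (f*g)_k = 2^k * 5^k = 10^k.
For k = 11: 10^11 = 100000000000.

100000000000


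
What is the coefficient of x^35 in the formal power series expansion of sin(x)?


The Maclaurin series is sin(t) = sum_{k>=0} (-1)^k t^(2k+1) / (2k+1)!, so substituting t = x, only odd powers of x are nonzero, with coefficient of x^(2k+1) equal to (-1)^k / (2k+1)!.
Write 35 = 2*17 + 1, giving the coefficient (-1)^17 / 35! = -1/10333147966386144929666651337523200000000 = -1/10333147966386144929666651337523200000000.

-1/10333147966386144929666651337523200000000


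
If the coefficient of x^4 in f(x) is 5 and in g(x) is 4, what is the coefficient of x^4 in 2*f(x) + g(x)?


Scalar multiplication scales coefficients: 2 * 5 = 10.
Then add the g coefficient: 10 + 4
= 14

14


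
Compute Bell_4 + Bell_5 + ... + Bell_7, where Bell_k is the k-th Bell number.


Recall Bell_k counts set partitions of a k-set (with Bell_0 = 1 by convention).
Bell_4 through Bell_7: 15, 52, 203, 877
Sum = 15 + 52 + 203 + 877 = 1147.

1147


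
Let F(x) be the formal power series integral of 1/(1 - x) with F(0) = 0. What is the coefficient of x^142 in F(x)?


1/(1 - x) = sum_{k>=0} x^k. Integrating termwise and using F(0) = 0 gives
F(x) = sum_{k>=0} x^(k+1) / (k+1) = sum_{m>=1} x^m / m = -ln(1 - x).
So the coefficient of x^142 is 1/142 = 1/142.

1/142


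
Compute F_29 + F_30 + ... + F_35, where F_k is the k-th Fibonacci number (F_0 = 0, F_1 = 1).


Use the identity sum_{k=0}^{N} F_k = F_{N+2} - 1 (which follows from F_{k+2} - F_{k+1} = F_k). Then
sum_{k=29}^{35} F_k = (F_{37} - 1) - (F_{30} - 1) = F_{37} - F_{30}.
Computing: F_{37} = 24157817, F_{30} = 832040, so
Sum = 24157817 - 832040 = 23325777.

23325777


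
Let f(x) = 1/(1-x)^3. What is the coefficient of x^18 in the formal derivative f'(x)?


Differentiate: d/dx [ 1/(1-x)^r ] = r / (1-x)^(r+1).
Here r = 3, so f'(x) = 3 / (1-x)^4.
The expansion of 1/(1-x)^(r+1) has coefficient of x^n equal to C(n+r, r).
So the coefficient of x^18 in f'(x) is
3 * C(21, 3) = 3 * 1330 = 3990

3990


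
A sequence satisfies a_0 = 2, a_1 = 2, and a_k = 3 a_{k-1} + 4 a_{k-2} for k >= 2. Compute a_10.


The characteristic equation is t^2 - 3 t - 4 = 0, with roots r_1 = 4 and r_2 = -1 (so c_1 = r_1 + r_2, c_2 = -r_1 r_2 as required).
One can use the closed form a_n = A r_1^n + B r_2^n, but direct iteration is more reliable:
a_0 = 2, a_1 = 2, a_2 = 14, a_3 = 50, a_4 = 206, a_5 = 818, a_6 = 3278, a_7 = 13106, a_8 = 52430, a_9 = 209714, a_10 = 838862.
So a_10 = 838862.

838862


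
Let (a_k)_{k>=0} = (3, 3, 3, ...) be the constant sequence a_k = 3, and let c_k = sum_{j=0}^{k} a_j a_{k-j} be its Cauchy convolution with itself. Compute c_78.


Since a_j = 3 for all j >= 0, the convolution sum becomes
c_k = sum_{j=0}^{k} 3 * 3 = 9 * (k + 1).
Equivalently, the generating function of (a_k) is 3/(1 - x) and its square is 9/(1 - x)^2 = sum_{k>=0} 9(k + 1) x^k.
For k = 78: 9 * 79 = 711.

711


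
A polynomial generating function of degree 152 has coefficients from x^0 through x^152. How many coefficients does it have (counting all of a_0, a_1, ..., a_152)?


A polynomial of degree 152 takes the form a_0 + a_1 x + ... + a_152 x^152.
The number of coefficients is 152 + 1 = 153.

153


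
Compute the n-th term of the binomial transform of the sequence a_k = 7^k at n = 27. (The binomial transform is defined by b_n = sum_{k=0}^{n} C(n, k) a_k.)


With a_k = 7^k, b_n = sum_{k=0}^{n} C(n, k) 7^k = (1 + 7)^n by the binomial theorem.
For n = 27: (1 + 7)^27 = 8^27 = 2417851639229258349412352.

2417851639229258349412352


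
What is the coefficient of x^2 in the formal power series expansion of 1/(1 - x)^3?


The expansion 1/(1 - x)^r = sum_{k>=0} C(k + r - 1, r - 1) x^k follows from the multiset / negative-binomial theorem (or from repeated differentiation of the geometric series).
For r = 3 and k = 2:
C(4, 2) = 24 / (2 * 2) = 6.

6


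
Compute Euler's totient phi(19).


phi(n) counts integers in [1, n] coprime to n. Using the multiplicative formula phi(n) = n * prod_{p | n} (1 - 1/p):
19 = 19, so
phi(19) = 19 * (1 - 1/19) = 18.

18


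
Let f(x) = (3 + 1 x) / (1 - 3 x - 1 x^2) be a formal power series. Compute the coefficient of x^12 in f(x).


Write f(x) = sum_{k>=0} a_k x^k. Multiplying both sides by 1 - 3 x - 1 x^2 gives
(1 - 3 x - 1 x^2) sum_{k>=0} a_k x^k = 3 + 1 x.
Matching coefficients:
 x^0: a_0 = 3
 x^1: a_1 - 3 a_0 = 1  =>  a_1 = 3*3 + 1 = 10
 x^k (k >= 2): a_k = 3 a_{k-1} + 1 a_{k-2}.
Iterating: a_2 = 33, a_3 = 109, a_4 = 360, a_5 = 1189, a_6 = 3927, a_7 = 12970, a_8 = 42837, a_9 = 141481, a_10 = 467280, a_11 = 1543321, a_12 = 5097243.
So the coefficient of x^12 is 5097243.

5097243


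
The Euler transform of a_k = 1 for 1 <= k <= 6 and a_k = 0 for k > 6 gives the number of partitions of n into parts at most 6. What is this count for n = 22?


Partitions of 22 into parts at most 6:
Using generating function (1-x)^(-1)(1-x^2)^(-1)...(1-x^6)^(-1),
the coefficient of x^22 = 391

391


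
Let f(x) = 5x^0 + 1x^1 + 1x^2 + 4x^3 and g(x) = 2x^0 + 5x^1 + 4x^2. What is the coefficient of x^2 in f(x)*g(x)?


Cauchy product at x^2:
5*4 + 1*5 + 1*2
= 27

27


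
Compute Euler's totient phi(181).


phi(n) counts integers in [1, n] coprime to n. Using the multiplicative formula phi(n) = n * prod_{p | n} (1 - 1/p):
181 = 181, so
phi(181) = 181 * (1 - 1/181) = 180.

180


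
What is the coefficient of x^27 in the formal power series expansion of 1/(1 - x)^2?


The negative binomial / multiset identity is
1/(1 - x)^r = sum_{k>=0} C(k + r - 1, r - 1) x^k.
Here r = 2 and k = 27, so the coefficient is
C(27 + 1, 1) = C(28, 1)
= 28

28


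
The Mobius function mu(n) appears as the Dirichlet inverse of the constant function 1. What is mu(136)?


136 has a squared prime factor, so mu(136) = 0.
Factorization reveals a repeated prime.

0


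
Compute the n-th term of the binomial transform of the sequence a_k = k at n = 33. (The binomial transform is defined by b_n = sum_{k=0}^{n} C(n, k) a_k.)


With a_k = k, b_n = sum_{k=0}^{n} C(n, k) k. Using k * C(n, k) = n * C(n-1, k-1) gives b_n = n * sum_{k>=1} C(n-1, k-1) = n * 2^(n-1).
For n = 33: 33 * 2^32 = 33 * 4294967296 = 141733920768.

141733920768


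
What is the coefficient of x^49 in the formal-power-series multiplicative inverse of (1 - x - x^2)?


Let the inverse be f(x) = sum_{k>=0} a_k x^k. From f(x) * (1 - x - x^2) = 1 and matching coefficients:
 x^0: a_0 = 1.
 x^1: a_1 - a_0 = 0, so a_1 = 1.
 x^k (k >= 2): a_k - a_{k-1} - a_{k-2} = 0, i.e. a_k = a_{k-1} + a_{k-2}.
This is the Fibonacci-type recurrence shifted so that a_0 = a_1 = 1.
Iterating: a_0=1, a_1=1, a_2=2, a_3=3, a_4=5, a_5=8, a_6=13, a_7=21, a_8=34, a_9=55, ...
a_49 = 12586269025.

12586269025


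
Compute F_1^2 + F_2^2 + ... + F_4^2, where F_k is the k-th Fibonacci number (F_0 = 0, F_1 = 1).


There is a standard identity sum_{k=0}^{N} F_k^2 = F_N * F_{N+1} (proved inductively from the telescoping relation F_k^2 = F_k F_{k+1} - F_{k-1} F_k). Then
sum_{k=1}^{4} F_k^2 = F_4 F_5 - F_0 F_1.
Computing: F_4 = 3, F_5 = 5, F_0 = 0, F_1 = 1.
Sum = 3 * 5 - 0 * 1 = 15.

15


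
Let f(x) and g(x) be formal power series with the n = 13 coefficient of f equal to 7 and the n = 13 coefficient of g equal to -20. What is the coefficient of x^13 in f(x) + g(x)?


Addition of formal power series is termwise.
The coefficient of x^13 in f + g = 7 + -20
= -13

-13


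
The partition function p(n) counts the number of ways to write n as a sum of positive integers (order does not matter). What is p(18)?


Using the generating function prod_{k>=1} 1/(1-x^k), we compute p(18).
By dynamic programming over parts 1 through 18:
p(18) = 385

385


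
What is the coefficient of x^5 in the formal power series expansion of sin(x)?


The Maclaurin series is sin(t) = sum_{k>=0} (-1)^k t^(2k+1) / (2k+1)!, so substituting t = x, only odd powers of x are nonzero, with coefficient of x^(2k+1) equal to (-1)^k / (2k+1)!.
Write 5 = 2*2 + 1, giving the coefficient (-1)^2 / 5! = 1/120 = 1/120.

1/120


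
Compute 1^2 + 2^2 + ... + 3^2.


This power sum has a closed form given by Faulhaber's formula
sum_{k=1}^{m} k^p = (1 / (p + 1)) * sum_{j=0}^{p} C(p + 1, j) B_j m^(p + 1 - j),
but for small m direct computation is fastest:
1 + 4 + 9 = 14.

14


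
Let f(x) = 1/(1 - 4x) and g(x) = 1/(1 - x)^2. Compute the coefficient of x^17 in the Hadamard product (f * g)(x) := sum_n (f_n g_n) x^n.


f has coefficients f_k = 4^k. For g = 1/(1 - x)^2 the coefficient is g_k = C(k + 1, 1) = k + 1. The Hadamard coefficient is (f * g)_k = 4^k * (k + 1).
For k = 17: 4^17 * 18 = 17179869184 * 18 = 309237645312.

309237645312


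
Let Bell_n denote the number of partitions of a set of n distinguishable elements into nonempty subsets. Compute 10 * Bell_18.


Bell_18 can be computed from the Bell triangle or from Dobinski's identity Bell_n = (1/e) * sum_{k>=0} k^n / k!.
Computing Bell_18 = 682076806159.
Then 10 * 682076806159 = 6820768061590.

6820768061590


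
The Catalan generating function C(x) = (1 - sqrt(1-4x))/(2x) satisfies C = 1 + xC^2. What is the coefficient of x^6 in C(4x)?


Substituting x -> 4x scales the n-th coefficient by 4^n, so [x^6] C(4x) = 4^6 * C_6.
C_6 = C(2*6, 6)/(7) = 924/7 = 132.
So 4^6 * 132 = 4096 * 132 = 540672.

540672


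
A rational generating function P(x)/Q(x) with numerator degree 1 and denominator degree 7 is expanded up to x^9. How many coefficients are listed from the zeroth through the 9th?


Expanding up to x^9 gives the coefficients for x^0, x^1, ..., x^9.
That is 9 + 1 = 10 coefficients in total.

10


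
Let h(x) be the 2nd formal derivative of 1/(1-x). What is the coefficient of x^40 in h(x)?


Differentiating 2 times: d^2/dx^2 [1/(1-x)] = 2!/(1-x)^3.
The expansion 1/(1-x)^3 = sum_{k>=0} C(k+2, 2) x^k, so the coefficient of x^n in 2!/(1-x)^3 is 2! * C(n+2, 2).
For n = 40: 2 * C(42, 2) = 2 * 861 = 1722

1722


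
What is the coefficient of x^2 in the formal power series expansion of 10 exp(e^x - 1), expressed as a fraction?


exp(e^x - 1) is the exponential generating function for the Bell numbers Bell_k: exp(e^x - 1) = sum_{k>=0} Bell_k x^k / k!.
So the coefficient of x^2 in 10 exp(e^x - 1) is 10 Bell_2 / 2!.
Computing: Bell_2 = 2 and 2! = 2, giving
10 * 2/2 = 10.

10


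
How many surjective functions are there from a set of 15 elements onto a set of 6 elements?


By inclusion-exclusion on which target elements are missed, the number of surjections from an n-set onto a k-set is
surj(n, k) = sum_{j=0}^{k} (-1)^j C(k, j) (k - j)^n.
Equivalently surj(n, k) = k! * S(n, k), where S(n, k) is the Stirling number of the second kind.
For n = 15, k = 6:
S(15, 6) = 420693273, so
surj = 6! * 420693273 = 720 * 420693273 = 302899156560.

302899156560


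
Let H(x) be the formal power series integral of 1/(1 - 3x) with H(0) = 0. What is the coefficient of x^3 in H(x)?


1/(1 - 3x) = sum_{k>=0} 3^k x^k. Integrating termwise with H(0) = 0:
H(x) = sum_{k>=0} 3^k x^(k+1) / (k+1) = sum_{m>=1} 3^(m-1) x^m / m.
For m = 3: 3^2/3 = 9/3 = 3.

3


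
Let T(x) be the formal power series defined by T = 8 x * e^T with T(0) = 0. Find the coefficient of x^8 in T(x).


Apply the Lagrange inversion formula: if T = 8 x * phi(T) with phi(t) = e^t, then
[x^n] T = 8^n * (1/n) [t^(n-1)] phi(t)^n = 8^n * (1/n) [t^(n-1)] e^(n t) = 8^n * (1/n) * n^(n-1) / (n-1)! = 8^n * n^(n-1) / n!.
When c = 1 this is the Cayley count of rooted labeled trees on n vertices, divided by n!.
For n = 8: 8^8 * 8^7 / 8! = 16777216 * 2097152/40320 = 274877906944/315.

274877906944/315


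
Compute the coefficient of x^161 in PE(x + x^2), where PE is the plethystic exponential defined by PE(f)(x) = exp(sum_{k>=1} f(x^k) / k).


With f(x) = x + x^2, the exponent is sum_{k>=1} (x^k + x^(2k)) / k = -ln(1 - x) - ln(1 - x^2). Exponentiating:
PE(x + x^2) = 1 / ((1 - x)(1 - x^2)).
This is the generating function for partitions of n into parts of size 1 or 2. The number of 2's can be any j in 0..80, and the rest are 1's, so
[x^161] = floor(161/2) + 1 = 81.

81


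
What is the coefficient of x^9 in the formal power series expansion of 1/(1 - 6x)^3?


The general identity 1/(1 - c x)^r = sum_{k>=0} c^k C(k + r - 1, r - 1) x^k follows by substituting y = c x into 1/(1 - y)^r = sum_{k>=0} C(k + r - 1, r - 1) y^k.
For c = 6, r = 3, k = 9:
6^9 * C(11, 2) = 10077696 * 55 = 554273280.

554273280


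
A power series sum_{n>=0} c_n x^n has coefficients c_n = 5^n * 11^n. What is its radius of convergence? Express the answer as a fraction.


By the root test (Cauchy-Hadamard), the radius is R = 1 / limsup_n |c_n|^(1/n).
Here |c_n|^(1/n) = (5^n * 11^n)^(1/n) = 5 * 11 = 55 for all n.
So R = 1/55 = 1/55.

1/55


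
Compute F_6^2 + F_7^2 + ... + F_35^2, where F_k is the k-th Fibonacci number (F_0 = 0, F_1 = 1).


There is a standard identity sum_{k=0}^{N} F_k^2 = F_N * F_{N+1} (proved inductively from the telescoping relation F_k^2 = F_k F_{k+1} - F_{k-1} F_k). Then
sum_{k=6}^{35} F_k^2 = F_35 F_36 - F_5 F_6.
Computing: F_35 = 9227465, F_36 = 14930352, F_5 = 5, F_6 = 8.
Sum = 9227465 * 14930352 - 5 * 8 = 137769300517640.

137769300517640


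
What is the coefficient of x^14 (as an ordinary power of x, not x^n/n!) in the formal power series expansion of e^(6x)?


The exponential series is e^y = sum_{k>=0} y^k / k!. Substituting y = 6x gives
e^(6x) = sum_{k>=0} 6^k x^k / k!.
So the coefficient of x^n is a^n/n! with a = 6, n = 14:
6^14 / 14! = 78364164096/87178291200 = 157464/175175

157464/175175


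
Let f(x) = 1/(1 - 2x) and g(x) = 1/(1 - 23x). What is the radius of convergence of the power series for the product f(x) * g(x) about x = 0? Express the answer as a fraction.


The radius of 1/(1 - 2x) is 1/2 (nearest singularity at x = 1/2), and the radius of 1/(1 - 23x) is 1/23.
The product f(x)*g(x) = 1/((1 - 2x)(1 - 23x)) has singularities at both 1/2 and 1/23, so its radius of convergence is the distance to the nearest one:
min(1/2, 1/23) = 1/23.

1/23


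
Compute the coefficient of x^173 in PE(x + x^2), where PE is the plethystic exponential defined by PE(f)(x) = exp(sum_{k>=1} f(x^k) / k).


With f(x) = x + x^2, the exponent is sum_{k>=1} (x^k + x^(2k)) / k = -ln(1 - x) - ln(1 - x^2). Exponentiating:
PE(x + x^2) = 1 / ((1 - x)(1 - x^2)).
This is the generating function for partitions of n into parts of size 1 or 2. The number of 2's can be any j in 0..86, and the rest are 1's, so
[x^173] = floor(173/2) + 1 = 87.

87


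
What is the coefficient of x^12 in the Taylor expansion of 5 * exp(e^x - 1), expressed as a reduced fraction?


exp(e^x - 1) = sum_{k>=0} Bell_k x^k / k!, where Bell_k is the k-th Bell number.
So the coefficient of x^12 is 5 * Bell_12 / 12!.
Computing: Bell_12 = 4213597 and 12! = 479001600, giving
5 * 4213597/479001600 = 4213597/95800320.

4213597/95800320


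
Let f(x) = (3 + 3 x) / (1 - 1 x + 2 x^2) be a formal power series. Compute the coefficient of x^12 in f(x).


Write f(x) = sum_{k>=0} a_k x^k. Multiplying both sides by 1 - 1 x + 2 x^2 gives
(1 - 1 x + 2 x^2) sum_{k>=0} a_k x^k = 3 + 3 x.
Matching coefficients:
 x^0: a_0 = 3
 x^1: a_1 - 1 a_0 = 3  =>  a_1 = 1*3 + 3 = 6
 x^k (k >= 2): a_k = 1 a_{k-1} - 2 a_{k-2}.
Iterating: a_2 = 0, a_3 = -12, a_4 = -12, a_5 = 12, a_6 = 36, a_7 = 12, a_8 = -60, a_9 = -84, a_10 = 36, a_11 = 204, a_12 = 132.
So the coefficient of x^12 is 132.

132


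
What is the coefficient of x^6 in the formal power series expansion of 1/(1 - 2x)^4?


The general identity 1/(1 - c x)^r = sum_{k>=0} c^k C(k + r - 1, r - 1) x^k follows by substituting y = c x into 1/(1 - y)^r = sum_{k>=0} C(k + r - 1, r - 1) y^k.
For c = 2, r = 4, k = 6:
2^6 * C(9, 3) = 64 * 84 = 5376.

5376


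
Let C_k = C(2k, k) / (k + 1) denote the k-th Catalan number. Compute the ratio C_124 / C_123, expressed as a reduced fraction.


Using C_k = (2k)! / (k! (k+1)!), the ratio C_{k+1}/C_k simplifies to
C_{k+1}/C_k = [(2k+2)! / ((k+1)! (k+2)!)] * [k! (k+1)! / (2k)!]
 = (2k+2)(2k+1) / ((k+1)(k+2)) = 2(2k+1) / (k+2).
For k = 123: 2(2*123 + 1) / (123 + 2) = 494/125 = 494/125.

494/125


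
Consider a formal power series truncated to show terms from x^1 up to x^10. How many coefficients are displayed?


From x^1 to x^10 inclusive, the count is 10 - 1 + 1 = 10.

10


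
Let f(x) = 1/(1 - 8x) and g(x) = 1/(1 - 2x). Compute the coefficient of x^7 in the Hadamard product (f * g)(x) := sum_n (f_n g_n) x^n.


f has coefficients f_k = 8^k and g has coefficients g_k = 2^k, so the Hadamard product has coefficient (f*g)_k = 8^k * 2^k = 16^k.
For k = 7: 16^7 = 268435456.

268435456


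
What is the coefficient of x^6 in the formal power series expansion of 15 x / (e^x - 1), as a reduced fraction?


The exponential generating function for Bernoulli numbers is
x / (e^x - 1) = sum_{k>=0} B_k x^k / k!.
So the coefficient of x^6 in 15 x / (e^x - 1) is 15 B_6 / 6!.
Computing: B_6 = 1/42, 6! = 720, giving
15 * 1/42 / 720 = 1/2016.

1/2016


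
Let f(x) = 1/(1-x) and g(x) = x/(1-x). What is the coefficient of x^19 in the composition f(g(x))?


First simplify the composition: f(g(x)) = 1/(1 - x/(1-x)) = (1-x)/((1-x) - x) = (1-x)/(1-2x).
Now extract the coefficient. Write (1-x)/(1-2x) = 1/(1-2x) - x/(1-2x).
The coefficient of x^n in 1/(1-2x) is 2^n, and in x/(1-2x) is 2^(n-1) (for n >= 1).
So the coefficient of x^19 is 2^19 - 2^18 = 524288 - 262144 = 262144.

262144


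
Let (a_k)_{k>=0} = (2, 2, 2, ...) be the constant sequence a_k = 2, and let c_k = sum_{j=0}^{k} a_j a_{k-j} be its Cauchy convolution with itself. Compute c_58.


Since a_j = 2 for all j >= 0, the convolution sum becomes
c_k = sum_{j=0}^{k} 2 * 2 = 4 * (k + 1).
Equivalently, the generating function of (a_k) is 2/(1 - x) and its square is 4/(1 - x)^2 = sum_{k>=0} 4(k + 1) x^k.
For k = 58: 4 * 59 = 236.

236


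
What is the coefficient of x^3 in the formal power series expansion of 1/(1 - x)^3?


The negative binomial / multiset identity is
1/(1 - x)^r = sum_{k>=0} C(k + r - 1, r - 1) x^k.
Here r = 3 and k = 3, so the coefficient is
C(3 + 2, 2) = C(5, 2)
= 10

10


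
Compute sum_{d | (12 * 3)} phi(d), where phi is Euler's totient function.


First, 12 * 3 = 36. One classical identity is sum_{d | n} phi(d) = n (each k in [1, n] has a unique gcd with n, and among the k's with gcd(k, n) = n/d there are phi(d) of them). So the sum equals 36. We also verify directly:
Divisors of 36: 1, 2, 3, 4, 6, 9, 12, 18, 36.
phi values: 1, 1, 2, 2, 2, 6, 4, 6, 12.
Sum = 36.

36


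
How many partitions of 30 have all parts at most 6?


Using the generating function (1-x)^(-1)(1-x^2)^(-1)...(1-x^6)^(-1),
the coefficient of x^30 counts these restricted partitions.
Result = 1206

1206


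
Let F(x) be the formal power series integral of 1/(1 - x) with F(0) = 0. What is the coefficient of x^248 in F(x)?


1/(1 - x) = sum_{k>=0} x^k. Integrating termwise and using F(0) = 0 gives
F(x) = sum_{k>=0} x^(k+1) / (k+1) = sum_{m>=1} x^m / m = -ln(1 - x).
So the coefficient of x^248 is 1/248 = 1/248.

1/248


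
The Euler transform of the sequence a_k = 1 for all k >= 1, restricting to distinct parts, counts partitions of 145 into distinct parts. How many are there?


Partitions of 145 into distinct parts can be computed via generating function.
Product (1+x)(1+x^2)(1+x^3)...
The coefficient of x^145 = 13699699

13699699


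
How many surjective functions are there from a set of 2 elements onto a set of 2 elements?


By inclusion-exclusion on which target elements are missed, the number of surjections from an n-set onto a k-set is
surj(n, k) = sum_{j=0}^{k} (-1)^j C(k, j) (k - j)^n.
Equivalently surj(n, k) = k! * S(n, k), where S(n, k) is the Stirling number of the second kind.
For n = 2, k = 2:
S(2, 2) = 1, so
surj = 2! * 1 = 2 * 1 = 2.

2


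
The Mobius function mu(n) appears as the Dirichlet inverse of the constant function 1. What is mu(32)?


32 has a squared prime factor, so mu(32) = 0.
Factorization reveals a repeated prime.

0


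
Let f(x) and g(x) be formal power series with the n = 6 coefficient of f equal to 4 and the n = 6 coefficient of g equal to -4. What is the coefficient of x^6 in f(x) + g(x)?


Addition of formal power series is termwise.
The coefficient of x^6 in f + g = 4 + -4
= 0

0


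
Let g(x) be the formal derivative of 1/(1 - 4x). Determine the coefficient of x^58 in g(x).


Differentiate termwise: d/dx sum_{k>=0} 4^k x^k = sum_{k>=1} k 4^k x^(k-1) = sum_{j>=0} (j+1) 4^(j+1) x^j.
Equivalently, d/dx [1/(1 - 4x)] = 4/(1 - 4x)^2.
For j = 58: 59 * 4^59 = 59 * 332306998946228968225951765070086144 = 19606112937827509125331154139135082496.

19606112937827509125331154139135082496


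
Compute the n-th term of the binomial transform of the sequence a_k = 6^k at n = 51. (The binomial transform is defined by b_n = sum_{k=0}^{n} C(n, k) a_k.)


With a_k = 6^k, b_n = sum_{k=0}^{n} C(n, k) 6^k = (1 + 6)^n by the binomial theorem.
For n = 51: (1 + 6)^51 = 7^51 = 12589255298531885026341962383987545444758743.

12589255298531885026341962383987545444758743


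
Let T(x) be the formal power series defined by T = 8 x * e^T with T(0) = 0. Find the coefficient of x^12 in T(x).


Apply the Lagrange inversion formula: if T = 8 x * phi(T) with phi(t) = e^t, then
[x^n] T = 8^n * (1/n) [t^(n-1)] phi(t)^n = 8^n * (1/n) [t^(n-1)] e^(n t) = 8^n * (1/n) * n^(n-1) / (n-1)! = 8^n * n^(n-1) / n!.
When c = 1 this is the Cayley count of rooted labeled trees on n vertices, divided by n!.
For n = 12: 8^12 * 12^11 / 12! = 68719476736 * 743008370688/479001600 = 205195258022068224/1925.

205195258022068224/1925


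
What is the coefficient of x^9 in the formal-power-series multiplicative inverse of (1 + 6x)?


The inverse is 1/(1 + 6x). Apply the geometric identity 1/(1 - y) = sum_{k>=0} y^k with y = -6x:
1/(1 + 6x) = sum_{k>=0} (-6)^k x^k.
So the coefficient of x^9 is (-6)^9 = -10077696.

-10077696


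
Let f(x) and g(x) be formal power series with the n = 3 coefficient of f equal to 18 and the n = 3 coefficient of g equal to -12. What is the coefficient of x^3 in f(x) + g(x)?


Addition of formal power series is termwise.
The coefficient of x^3 in f + g = 18 + -12
= 6

6


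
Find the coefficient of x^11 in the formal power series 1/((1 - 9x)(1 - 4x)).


By partial fractions or Cauchy convolution:
The coefficient equals sum_{k=0}^{11} 9^k * 4^(11-k).
= 56482551853

56482551853


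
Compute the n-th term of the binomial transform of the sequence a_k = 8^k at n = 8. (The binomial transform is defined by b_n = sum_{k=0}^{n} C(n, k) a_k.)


With a_k = 8^k, b_n = sum_{k=0}^{n} C(n, k) 8^k = (1 + 8)^n by the binomial theorem.
For n = 8: (1 + 8)^8 = 9^8 = 43046721.

43046721


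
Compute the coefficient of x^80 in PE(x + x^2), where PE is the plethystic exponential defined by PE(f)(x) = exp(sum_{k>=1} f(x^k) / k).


With f(x) = x + x^2, the exponent is sum_{k>=1} (x^k + x^(2k)) / k = -ln(1 - x) - ln(1 - x^2). Exponentiating:
PE(x + x^2) = 1 / ((1 - x)(1 - x^2)).
This is the generating function for partitions of n into parts of size 1 or 2. The number of 2's can be any j in 0..40, and the rest are 1's, so
[x^80] = floor(80/2) + 1 = 41.

41


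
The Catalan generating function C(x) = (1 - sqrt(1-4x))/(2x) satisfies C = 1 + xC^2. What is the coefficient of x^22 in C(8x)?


Substituting x -> 8x scales the n-th coefficient by 8^n, so [x^22] C(8x) = 8^22 * C_22.
C_22 = C(2*22, 22)/(23) = 2104098963720/23 = 91482563640.
So 8^22 * 91482563640 = 73786976294838206464 * 91482563640 = 6750221754695707626346339368960.

6750221754695707626346339368960


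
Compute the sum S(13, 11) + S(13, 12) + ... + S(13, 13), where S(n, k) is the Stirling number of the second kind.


By definition, S(n, k) counts partitions of an n-set into exactly k nonempty blocks.
Computing row n = 13 for k = 11..13:
S(13, k): 2431, 78, 1
Sum = 2510.

2510


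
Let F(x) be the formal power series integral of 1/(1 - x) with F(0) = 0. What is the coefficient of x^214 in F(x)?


1/(1 - x) = sum_{k>=0} x^k. Integrating termwise and using F(0) = 0 gives
F(x) = sum_{k>=0} x^(k+1) / (k+1) = sum_{m>=1} x^m / m = -ln(1 - x).
So the coefficient of x^214 is 1/214 = 1/214.

1/214


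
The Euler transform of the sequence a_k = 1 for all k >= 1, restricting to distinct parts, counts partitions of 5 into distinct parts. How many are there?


Partitions of 5 into distinct parts can be computed via generating function.
Product (1+x)(1+x^2)(1+x^3)...
The coefficient of x^5 = 3

3


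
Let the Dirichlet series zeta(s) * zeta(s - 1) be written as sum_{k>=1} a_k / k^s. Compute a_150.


Convolution gives a_k = sum_{d | k} d * 1 = sum_{d | k} d = sigma(k), the sum of positive divisors of k.
For k = 150, the divisors are 1, 2, 3, 5, 6, 10, 15, 25, 30, 50, 75, 150, so
sigma(150) = 1 + 2 + 3 + 5 + 6 + 10 + 15 + 25 + 30 + 50 + 75 + 150 = 372.

372


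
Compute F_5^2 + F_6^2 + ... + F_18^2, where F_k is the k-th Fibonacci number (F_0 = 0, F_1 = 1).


There is a standard identity sum_{k=0}^{N} F_k^2 = F_N * F_{N+1} (proved inductively from the telescoping relation F_k^2 = F_k F_{k+1} - F_{k-1} F_k). Then
sum_{k=5}^{18} F_k^2 = F_18 F_19 - F_4 F_5.
Computing: F_18 = 2584, F_19 = 4181, F_4 = 3, F_5 = 5.
Sum = 2584 * 4181 - 3 * 5 = 10803689.

10803689


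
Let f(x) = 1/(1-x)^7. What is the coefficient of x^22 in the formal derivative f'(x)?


Differentiate: d/dx [ 1/(1-x)^r ] = r / (1-x)^(r+1).
Here r = 7, so f'(x) = 7 / (1-x)^8.
The expansion of 1/(1-x)^(r+1) has coefficient of x^n equal to C(n+r, r).
So the coefficient of x^22 in f'(x) is
7 * C(29, 7) = 7 * 1560780 = 10925460

10925460


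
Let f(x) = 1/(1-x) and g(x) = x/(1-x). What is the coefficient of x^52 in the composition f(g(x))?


First simplify the composition: f(g(x)) = 1/(1 - x/(1-x)) = (1-x)/((1-x) - x) = (1-x)/(1-2x).
Now extract the coefficient. Write (1-x)/(1-2x) = 1/(1-2x) - x/(1-2x).
The coefficient of x^n in 1/(1-2x) is 2^n, and in x/(1-2x) is 2^(n-1) (for n >= 1).
So the coefficient of x^52 is 2^52 - 2^51 = 4503599627370496 - 2251799813685248 = 2251799813685248.

2251799813685248


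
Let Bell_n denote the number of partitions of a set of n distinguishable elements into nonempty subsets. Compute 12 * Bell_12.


Bell_12 can be computed from the Bell triangle or from Dobinski's identity Bell_n = (1/e) * sum_{k>=0} k^n / k!.
Computing Bell_12 = 4213597.
Then 12 * 4213597 = 50563164.

50563164


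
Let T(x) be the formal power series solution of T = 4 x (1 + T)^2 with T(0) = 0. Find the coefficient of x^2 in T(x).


Apply the Lagrange inversion formula: if T = 4 x * phi(T) with phi(t) = (1 + t)^2, then [x^n] T = 4^n * (1/n) [t^(n-1)] phi(t)^n = 4^n * (1/n) [t^(n-1)] (1 + t)^(2n) = 4^n * (1/n) C(2n, n-1).
Using the identity C(2n, n-1) = C(2n, n) * n / (n+1), the unscaled factor equals C(2n, n) / (n+1) = C_n, the n-th Catalan number.
For n = 2: C_2 = C(4, 2) / 3 = 6/3 = 2.
With the 4^2 = 16 factor, the coefficient is 16 * 2 = 32.

32


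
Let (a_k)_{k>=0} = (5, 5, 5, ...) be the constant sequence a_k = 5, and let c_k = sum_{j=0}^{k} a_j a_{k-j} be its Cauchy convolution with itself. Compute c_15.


Since a_j = 5 for all j >= 0, the convolution sum becomes
c_k = sum_{j=0}^{k} 5 * 5 = 25 * (k + 1).
Equivalently, the generating function of (a_k) is 5/(1 - x) and its square is 25/(1 - x)^2 = sum_{k>=0} 25(k + 1) x^k.
For k = 15: 25 * 16 = 400.

400


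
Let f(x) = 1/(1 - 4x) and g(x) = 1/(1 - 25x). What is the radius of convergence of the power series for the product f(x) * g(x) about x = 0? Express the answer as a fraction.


The radius of 1/(1 - 4x) is 1/4 (nearest singularity at x = 1/4), and the radius of 1/(1 - 25x) is 1/25.
The product f(x)*g(x) = 1/((1 - 4x)(1 - 25x)) has singularities at both 1/4 and 1/25, so its radius of convergence is the distance to the nearest one:
min(1/4, 1/25) = 1/25.

1/25


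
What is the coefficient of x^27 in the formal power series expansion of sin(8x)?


The Maclaurin series is sin(t) = sum_{k>=0} (-1)^k t^(2k+1) / (2k+1)!, so substituting t = 8x, only odd powers of x are nonzero, with coefficient of x^(2k+1) equal to (-1)^k 8^(2k+1) / (2k+1)!.
Write 27 = 2*13 + 1, giving the coefficient (-1)^13 * 8^27 / 27! = -2417851639229258349412352/10888869450418352160768000000 = -288230376151711744/1298054391195577640625.

-288230376151711744/1298054391195577640625


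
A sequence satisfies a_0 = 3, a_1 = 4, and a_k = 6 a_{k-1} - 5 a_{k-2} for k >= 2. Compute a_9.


The characteristic equation is t^2 - 6 t + 5 = 0, with roots r_1 = 5 and r_2 = 1 (so c_1 = r_1 + r_2, c_2 = -r_1 r_2 as required).
One can use the closed form a_n = A r_1^n + B r_2^n, but direct iteration is more reliable:
a_0 = 3, a_1 = 4, a_2 = 9, a_3 = 34, a_4 = 159, a_5 = 784, a_6 = 3909, a_7 = 19534, a_8 = 97659, a_9 = 488284.
So a_9 = 488284.

488284


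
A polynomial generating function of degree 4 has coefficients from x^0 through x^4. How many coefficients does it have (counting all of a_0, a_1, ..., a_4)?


A polynomial of degree 4 takes the form a_0 + a_1 x + ... + a_4 x^4.
The number of coefficients is 4 + 1 = 5.

5


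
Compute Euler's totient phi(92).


phi(n) counts integers in [1, n] coprime to n. Using the multiplicative formula phi(n) = n * prod_{p | n} (1 - 1/p):
92 = 2^2 * 23, so
phi(92) = 92 * (1 - 1/2) * (1 - 1/23) = 44.

44


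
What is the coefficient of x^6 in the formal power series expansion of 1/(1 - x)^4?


The expansion 1/(1 - x)^r = sum_{k>=0} C(k + r - 1, r - 1) x^k follows from the multiset / negative-binomial theorem (or from repeated differentiation of the geometric series).
For r = 4 and k = 6:
C(9, 3) = 362880 / (6 * 720) = 84.

84


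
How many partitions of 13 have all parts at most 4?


Using the generating function (1-x)^(-1)(1-x^2)^(-1)...(1-x^4)^(-1),
the coefficient of x^13 counts these restricted partitions.
Result = 39

39


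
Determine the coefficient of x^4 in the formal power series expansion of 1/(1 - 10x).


The geometric series identity gives 1/(1 - c x) = sum_{k>=0} c^k x^k, so the coefficient of x^k is c^k.
Here c = 10 and k = 4.
Computing: 10^4 = 10000

10000


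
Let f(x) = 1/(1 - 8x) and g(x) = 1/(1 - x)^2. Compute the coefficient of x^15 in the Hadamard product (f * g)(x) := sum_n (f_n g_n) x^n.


f has coefficients f_k = 8^k. For g = 1/(1 - x)^2 the coefficient is g_k = C(k + 1, 1) = k + 1. The Hadamard coefficient is (f * g)_k = 8^k * (k + 1).
For k = 15: 8^15 * 16 = 35184372088832 * 16 = 562949953421312.

562949953421312


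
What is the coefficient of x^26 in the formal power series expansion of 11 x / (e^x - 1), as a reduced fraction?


The exponential generating function for Bernoulli numbers is
x / (e^x - 1) = sum_{k>=0} B_k x^k / k!.
So the coefficient of x^26 in 11 x / (e^x - 1) is 11 B_26 / 26!.
Computing: B_26 = 8553103/6, 26! = 403291461126605635584000000, giving
11 * 8553103/6 / 403291461126605635584000000 = 657931/16921320047270166528000000.

657931/16921320047270166528000000


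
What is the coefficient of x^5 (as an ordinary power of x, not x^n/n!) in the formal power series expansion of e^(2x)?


The exponential series is e^y = sum_{k>=0} y^k / k!. Substituting y = 2x gives
e^(2x) = sum_{k>=0} 2^k x^k / k!.
So the coefficient of x^n is a^n/n! with a = 2, n = 5:
2^5 / 5! = 32/120 = 4/15

4/15


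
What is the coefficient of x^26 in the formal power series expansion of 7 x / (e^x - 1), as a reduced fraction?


The exponential generating function for Bernoulli numbers is
x / (e^x - 1) = sum_{k>=0} B_k x^k / k!.
So the coefficient of x^26 in 7 x / (e^x - 1) is 7 B_26 / 26!.
Computing: B_26 = 8553103/6, 26! = 403291461126605635584000000, giving
7 * 8553103/6 / 403291461126605635584000000 = 657931/26590645788567404544000000.

657931/26590645788567404544000000


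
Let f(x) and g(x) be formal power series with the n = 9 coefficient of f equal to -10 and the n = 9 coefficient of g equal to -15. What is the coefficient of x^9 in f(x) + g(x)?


Addition of formal power series is termwise.
The coefficient of x^9 in f + g = -10 + -15
= -25

-25


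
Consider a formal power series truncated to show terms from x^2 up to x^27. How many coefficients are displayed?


From x^2 to x^27 inclusive, the count is 27 - 2 + 1 = 26.

26


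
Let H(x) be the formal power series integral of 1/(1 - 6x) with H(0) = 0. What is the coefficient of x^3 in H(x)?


1/(1 - 6x) = sum_{k>=0} 6^k x^k. Integrating termwise with H(0) = 0:
H(x) = sum_{k>=0} 6^k x^(k+1) / (k+1) = sum_{m>=1} 6^(m-1) x^m / m.
For m = 3: 6^2/3 = 36/3 = 12.

12


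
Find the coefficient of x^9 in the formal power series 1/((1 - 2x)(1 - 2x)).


By partial fractions or Cauchy convolution:
The coefficient equals sum_{k=0}^{9} 2^k * 2^(9-k).
= 5120

5120


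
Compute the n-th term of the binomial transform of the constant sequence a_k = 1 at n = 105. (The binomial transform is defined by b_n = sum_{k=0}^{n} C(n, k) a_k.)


With a_k = 1 for all k, b_n = sum_{k=0}^{n} C(n, k) = 2^n by the binomial theorem.
For n = 105: 2^105 = 40564819207303340847894502572032.

40564819207303340847894502572032


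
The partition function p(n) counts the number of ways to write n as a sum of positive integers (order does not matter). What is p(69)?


Using the generating function prod_{k>=1} 1/(1-x^k), we compute p(69).
By dynamic programming over parts 1 through 69:
p(69) = 3554345

3554345


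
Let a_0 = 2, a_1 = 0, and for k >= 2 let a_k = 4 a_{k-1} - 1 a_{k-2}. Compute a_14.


Iterating the recurrence forward:
a_0 = 2
a_1 = 0
a_2 = 4*0 - 1*2 = -2
a_3 = 4*-2 - 1*0 = -8
a_4 = 4*-8 - 1*-2 = -30
a_5 = 4*-30 - 1*-8 = -112
a_6 = 4*-112 - 1*-30 = -418
a_7 = 4*-418 - 1*-112 = -1560
a_8 = 4*-1560 - 1*-418 = -5822
a_9 = 4*-5822 - 1*-1560 = -21728
a_10 = 4*-21728 - 1*-5822 = -81090
a_11 = 4*-81090 - 1*-21728 = -302632
a_12 = 4*-302632 - 1*-81090 = -1129438
a_13 = 4*-1129438 - 1*-302632 = -4215120
a_14 = 4*-4215120 - 1*-1129438 = -15731042
So a_14 = -15731042.

-15731042


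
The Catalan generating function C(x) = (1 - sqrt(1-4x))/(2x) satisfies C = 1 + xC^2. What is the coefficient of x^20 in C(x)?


Substituting x -> x scales the n-th coefficient by 1, so [x^20] C(x) = C_20.
C_20 = C(2*20, 20)/(21) = 137846528820/21 = 6564120420.
= 6564120420.

6564120420


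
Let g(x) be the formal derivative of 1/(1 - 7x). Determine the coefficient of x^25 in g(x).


Differentiate termwise: d/dx sum_{k>=0} 7^k x^k = sum_{k>=1} k 7^k x^(k-1) = sum_{j>=0} (j+1) 7^(j+1) x^j.
Equivalently, d/dx [1/(1 - 7x)] = 7/(1 - 7x)^2.
For j = 25: 26 * 7^26 = 26 * 9387480337647754305649 = 244074488778841611946874.

244074488778841611946874


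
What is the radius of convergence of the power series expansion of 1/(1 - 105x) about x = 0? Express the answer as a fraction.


Expanding 1/(1 - 105x) = sum_{k>=0} 105^k x^k, the series converges when |105x| < 1, i.e., |x| < 1/105.
So the radius of convergence is 1/105 = 1/105.

1/105


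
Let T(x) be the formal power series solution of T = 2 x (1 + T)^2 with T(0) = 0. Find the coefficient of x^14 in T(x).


Apply the Lagrange inversion formula: if T = 2 x * phi(T) with phi(t) = (1 + t)^2, then [x^n] T = 2^n * (1/n) [t^(n-1)] phi(t)^n = 2^n * (1/n) [t^(n-1)] (1 + t)^(2n) = 2^n * (1/n) C(2n, n-1).
Using the identity C(2n, n-1) = C(2n, n) * n / (n+1), the unscaled factor equals C(2n, n) / (n+1) = C_n, the n-th Catalan number.
For n = 14: C_14 = C(28, 14) / 15 = 40116600/15 = 2674440.
With the 2^14 = 16384 factor, the coefficient is 16384 * 2674440 = 43818024960.

43818024960


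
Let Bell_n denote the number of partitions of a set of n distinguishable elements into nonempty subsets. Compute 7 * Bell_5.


Bell_5 can be computed from the Bell triangle or from Dobinski's identity Bell_n = (1/e) * sum_{k>=0} k^n / k!.
Computing Bell_5 = 52.
Then 7 * 52 = 364.

364


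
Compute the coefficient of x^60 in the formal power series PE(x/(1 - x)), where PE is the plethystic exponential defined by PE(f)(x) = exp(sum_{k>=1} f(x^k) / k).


For f(x) = x/(1 - x) we have
sum_{k>=1} f(x^k) / k = sum_{k>=1} (1/k) * x^k / (1 - x^k) = sum_{k, m >= 1} x^(k m) / k,
which after exponentiating simplifies to
PE(x/(1 - x)) = prod_{k>=1} 1 / (1 - x^k).
This is the generating function for the partition function p(n), so the coefficient of x^60 is p(60).
Computing p(60) by dynamic programming over parts 1, 2, ..., 60: p(60) = 966467.

966467


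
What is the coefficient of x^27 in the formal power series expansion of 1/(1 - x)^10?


The negative binomial / multiset identity is
1/(1 - x)^r = sum_{k>=0} C(k + r - 1, r - 1) x^k.
Here r = 10 and k = 27, so the coefficient is
C(27 + 9, 9) = C(36, 9)
= 94143280

94143280


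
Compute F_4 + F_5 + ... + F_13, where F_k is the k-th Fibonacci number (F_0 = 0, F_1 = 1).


Use the identity sum_{k=0}^{N} F_k = F_{N+2} - 1 (which follows from F_{k+2} - F_{k+1} = F_k). Then
sum_{k=4}^{13} F_k = (F_{15} - 1) - (F_{5} - 1) = F_{15} - F_{5}.
Computing: F_{15} = 610, F_{5} = 5, so
Sum = 610 - 5 = 605.

605


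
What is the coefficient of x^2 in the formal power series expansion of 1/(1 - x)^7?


The expansion 1/(1 - x)^r = sum_{k>=0} C(k + r - 1, r - 1) x^k follows from the multiset / negative-binomial theorem (or from repeated differentiation of the geometric series).
For r = 7 and k = 2:
C(8, 6) = 40320 / (720 * 2) = 28.

28


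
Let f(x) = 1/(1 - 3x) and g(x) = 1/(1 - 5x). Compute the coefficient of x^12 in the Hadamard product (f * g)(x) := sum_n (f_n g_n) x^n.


f has coefficients f_k = 3^k and g has coefficients g_k = 5^k, so the Hadamard product has coefficient (f*g)_k = 3^k * 5^k = 15^k.
For k = 12: 15^12 = 129746337890625.

129746337890625


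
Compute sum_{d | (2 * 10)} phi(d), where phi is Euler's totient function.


First, 2 * 10 = 20. One classical identity is sum_{d | n} phi(d) = n (each k in [1, n] has a unique gcd with n, and among the k's with gcd(k, n) = n/d there are phi(d) of them). So the sum equals 20. We also verify directly:
Divisors of 20: 1, 2, 4, 5, 10, 20.
phi values: 1, 1, 2, 4, 4, 8.
Sum = 20.

20


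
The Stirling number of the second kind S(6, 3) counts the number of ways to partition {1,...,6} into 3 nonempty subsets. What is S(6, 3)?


Using the explicit formula S(n,k) = (1/k!) sum_{j=0}^{k} (-1)^(k-j) C(k,j) j^n:
S(6, 3) = 90
Equivalently, S(n,k) is n! times the coefficient of x^n in the EGF (e^x - 1)^k / k!.

90


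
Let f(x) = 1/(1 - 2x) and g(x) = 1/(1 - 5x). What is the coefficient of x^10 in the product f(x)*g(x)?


The coefficient of x^n in f*g is the Cauchy product: sum_{k=0}^{n} a^k * b^(n-k).
With a=2, b=5, n=10:
sum_{k=0}^{10} 2^k * 5^(10-k)
= 16275359

16275359


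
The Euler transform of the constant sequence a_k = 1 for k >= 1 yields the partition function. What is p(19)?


The Euler transform converts the sequence a_k = 1 into the number of integer partitions.
Using the recurrence or dynamic programming:
p(19) = 490

490


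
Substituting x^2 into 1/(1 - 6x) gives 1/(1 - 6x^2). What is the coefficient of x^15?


Since 1/(1 - 6x^2) only has even powers of x,
the coefficient of x^15 (odd) is 0.

0


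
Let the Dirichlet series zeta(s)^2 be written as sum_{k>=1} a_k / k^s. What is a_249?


The Dirichlet convolution of the constant function 1 with itself gives (1 * 1)(k) = sum_{d | k} 1 = d(k), the number of positive divisors of k.
Since zeta(s) = sum_{k>=1} 1/k^s, we have zeta(s)^2 = sum_{k>=1} d(k)/k^s, so a_k = d(k).
For k = 249: the divisors are 1, 3, 83, 249.
Count = 4.

4


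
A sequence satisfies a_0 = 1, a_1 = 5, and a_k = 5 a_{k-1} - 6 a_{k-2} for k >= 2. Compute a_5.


The characteristic equation is t^2 - 5 t + 6 = 0, with roots r_1 = 3 and r_2 = 2 (so c_1 = r_1 + r_2, c_2 = -r_1 r_2 as required).
One can use the closed form a_n = A r_1^n + B r_2^n, but direct iteration is more reliable:
a_0 = 1, a_1 = 5, a_2 = 19, a_3 = 65, a_4 = 211, a_5 = 665.
So a_5 = 665.

665
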